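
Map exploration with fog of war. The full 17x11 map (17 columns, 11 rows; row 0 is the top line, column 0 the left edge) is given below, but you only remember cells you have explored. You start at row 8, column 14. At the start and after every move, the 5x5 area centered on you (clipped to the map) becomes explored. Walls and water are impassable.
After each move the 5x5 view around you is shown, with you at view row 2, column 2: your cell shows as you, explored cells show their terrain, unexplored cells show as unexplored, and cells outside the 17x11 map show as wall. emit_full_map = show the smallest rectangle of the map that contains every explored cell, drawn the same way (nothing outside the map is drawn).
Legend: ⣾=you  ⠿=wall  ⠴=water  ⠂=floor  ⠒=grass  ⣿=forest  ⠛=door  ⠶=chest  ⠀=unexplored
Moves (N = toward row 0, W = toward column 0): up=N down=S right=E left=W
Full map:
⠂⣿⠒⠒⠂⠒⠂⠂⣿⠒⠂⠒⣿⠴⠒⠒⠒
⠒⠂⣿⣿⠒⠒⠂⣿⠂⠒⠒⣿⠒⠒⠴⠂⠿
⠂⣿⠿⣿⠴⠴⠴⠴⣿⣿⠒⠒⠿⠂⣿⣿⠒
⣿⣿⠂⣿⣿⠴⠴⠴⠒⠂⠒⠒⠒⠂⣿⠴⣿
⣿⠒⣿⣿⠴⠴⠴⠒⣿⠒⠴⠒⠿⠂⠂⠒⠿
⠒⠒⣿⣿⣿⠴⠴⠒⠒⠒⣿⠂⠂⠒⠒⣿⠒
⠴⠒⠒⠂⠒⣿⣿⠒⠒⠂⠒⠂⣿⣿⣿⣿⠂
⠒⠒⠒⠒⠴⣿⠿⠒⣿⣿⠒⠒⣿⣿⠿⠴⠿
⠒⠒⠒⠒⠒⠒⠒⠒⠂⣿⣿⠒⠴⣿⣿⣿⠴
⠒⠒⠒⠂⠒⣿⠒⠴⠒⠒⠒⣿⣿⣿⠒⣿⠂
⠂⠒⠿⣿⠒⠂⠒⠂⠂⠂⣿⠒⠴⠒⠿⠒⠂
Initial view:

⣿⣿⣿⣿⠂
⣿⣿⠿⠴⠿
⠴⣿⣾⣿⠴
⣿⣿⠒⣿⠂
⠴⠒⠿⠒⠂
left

⠂⣿⣿⣿⣿
⠒⣿⣿⠿⠴
⠒⠴⣾⣿⣿
⣿⣿⣿⠒⣿
⠒⠴⠒⠿⠒

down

⠒⣿⣿⠿⠴
⠒⠴⣿⣿⣿
⣿⣿⣾⠒⣿
⠒⠴⠒⠿⠒
⠿⠿⠿⠿⠿

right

⣿⣿⠿⠴⠿
⠴⣿⣿⣿⠴
⣿⣿⣾⣿⠂
⠴⠒⠿⠒⠂
⠿⠿⠿⠿⠿

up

⣿⣿⣿⣿⠂
⣿⣿⠿⠴⠿
⠴⣿⣾⣿⠴
⣿⣿⠒⣿⠂
⠴⠒⠿⠒⠂

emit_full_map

⠂⣿⣿⣿⣿⠂
⠒⣿⣿⠿⠴⠿
⠒⠴⣿⣾⣿⠴
⣿⣿⣿⠒⣿⠂
⠒⠴⠒⠿⠒⠂

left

⠂⣿⣿⣿⣿
⠒⣿⣿⠿⠴
⠒⠴⣾⣿⣿
⣿⣿⣿⠒⣿
⠒⠴⠒⠿⠒

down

⠒⣿⣿⠿⠴
⠒⠴⣿⣿⣿
⣿⣿⣾⠒⣿
⠒⠴⠒⠿⠒
⠿⠿⠿⠿⠿


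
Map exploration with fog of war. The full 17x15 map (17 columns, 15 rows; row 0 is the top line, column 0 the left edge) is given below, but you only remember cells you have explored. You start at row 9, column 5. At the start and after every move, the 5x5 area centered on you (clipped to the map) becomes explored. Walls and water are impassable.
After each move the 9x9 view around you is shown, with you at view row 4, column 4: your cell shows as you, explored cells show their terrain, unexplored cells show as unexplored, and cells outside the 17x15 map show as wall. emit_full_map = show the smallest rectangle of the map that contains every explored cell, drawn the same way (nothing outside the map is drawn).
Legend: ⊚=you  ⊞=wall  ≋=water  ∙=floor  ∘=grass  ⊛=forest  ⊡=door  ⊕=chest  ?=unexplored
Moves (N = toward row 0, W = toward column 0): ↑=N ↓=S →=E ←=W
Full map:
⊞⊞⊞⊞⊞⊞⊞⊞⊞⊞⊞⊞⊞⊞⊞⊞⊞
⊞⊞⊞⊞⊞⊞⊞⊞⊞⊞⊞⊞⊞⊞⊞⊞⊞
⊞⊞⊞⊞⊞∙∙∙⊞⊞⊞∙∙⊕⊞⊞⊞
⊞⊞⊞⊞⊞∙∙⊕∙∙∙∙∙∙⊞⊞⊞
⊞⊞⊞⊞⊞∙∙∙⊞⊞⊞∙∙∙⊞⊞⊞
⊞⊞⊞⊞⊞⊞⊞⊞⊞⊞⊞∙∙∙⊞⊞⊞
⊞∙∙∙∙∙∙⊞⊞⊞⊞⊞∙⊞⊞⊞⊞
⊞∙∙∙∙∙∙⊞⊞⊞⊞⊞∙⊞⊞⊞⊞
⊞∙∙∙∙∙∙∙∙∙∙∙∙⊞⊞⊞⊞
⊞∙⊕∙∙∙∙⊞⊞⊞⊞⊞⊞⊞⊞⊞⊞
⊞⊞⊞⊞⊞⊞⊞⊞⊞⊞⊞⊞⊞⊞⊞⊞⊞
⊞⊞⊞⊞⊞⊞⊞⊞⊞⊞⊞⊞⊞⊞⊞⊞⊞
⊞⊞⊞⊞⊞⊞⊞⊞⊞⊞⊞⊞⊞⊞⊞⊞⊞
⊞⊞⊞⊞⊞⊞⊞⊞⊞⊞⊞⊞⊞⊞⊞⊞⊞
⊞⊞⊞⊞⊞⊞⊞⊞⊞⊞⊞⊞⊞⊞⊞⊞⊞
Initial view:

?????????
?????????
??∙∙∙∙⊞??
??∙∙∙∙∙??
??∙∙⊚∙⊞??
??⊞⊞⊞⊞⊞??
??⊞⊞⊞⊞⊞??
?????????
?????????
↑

?????????
?????????
??∙∙∙∙⊞??
??∙∙∙∙⊞??
??∙∙⊚∙∙??
??∙∙∙∙⊞??
??⊞⊞⊞⊞⊞??
??⊞⊞⊞⊞⊞??
?????????

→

?????????
?????????
?∙∙∙∙⊞⊞??
?∙∙∙∙⊞⊞??
?∙∙∙⊚∙∙??
?∙∙∙∙⊞⊞??
?⊞⊞⊞⊞⊞⊞??
?⊞⊞⊞⊞⊞???
?????????

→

?????????
?????????
∙∙∙∙⊞⊞⊞??
∙∙∙∙⊞⊞⊞??
∙∙∙∙⊚∙∙??
∙∙∙∙⊞⊞⊞??
⊞⊞⊞⊞⊞⊞⊞??
⊞⊞⊞⊞⊞????
?????????

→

?????????
?????????
∙∙∙⊞⊞⊞⊞??
∙∙∙⊞⊞⊞⊞??
∙∙∙∙⊚∙∙??
∙∙∙⊞⊞⊞⊞??
⊞⊞⊞⊞⊞⊞⊞??
⊞⊞⊞⊞?????
?????????

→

?????????
?????????
∙∙⊞⊞⊞⊞⊞??
∙∙⊞⊞⊞⊞⊞??
∙∙∙∙⊚∙∙??
∙∙⊞⊞⊞⊞⊞??
⊞⊞⊞⊞⊞⊞⊞??
⊞⊞⊞??????
?????????

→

?????????
?????????
∙⊞⊞⊞⊞⊞∙??
∙⊞⊞⊞⊞⊞∙??
∙∙∙∙⊚∙∙??
∙⊞⊞⊞⊞⊞⊞??
⊞⊞⊞⊞⊞⊞⊞??
⊞⊞???????
?????????

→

?????????
?????????
⊞⊞⊞⊞⊞∙⊞??
⊞⊞⊞⊞⊞∙⊞??
∙∙∙∙⊚∙⊞??
⊞⊞⊞⊞⊞⊞⊞??
⊞⊞⊞⊞⊞⊞⊞??
⊞????????
?????????

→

?????????
?????????
⊞⊞⊞⊞∙⊞⊞??
⊞⊞⊞⊞∙⊞⊞??
∙∙∙∙⊚⊞⊞??
⊞⊞⊞⊞⊞⊞⊞??
⊞⊞⊞⊞⊞⊞⊞??
?????????
?????????

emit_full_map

∙∙∙∙⊞⊞⊞⊞⊞∙⊞⊞
∙∙∙∙⊞⊞⊞⊞⊞∙⊞⊞
∙∙∙∙∙∙∙∙∙⊚⊞⊞
∙∙∙∙⊞⊞⊞⊞⊞⊞⊞⊞
⊞⊞⊞⊞⊞⊞⊞⊞⊞⊞⊞⊞
⊞⊞⊞⊞⊞???????

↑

?????????
?????????
??⊞∙∙∙⊞??
⊞⊞⊞⊞∙⊞⊞??
⊞⊞⊞⊞⊚⊞⊞??
∙∙∙∙∙⊞⊞??
⊞⊞⊞⊞⊞⊞⊞??
⊞⊞⊞⊞⊞⊞⊞??
?????????

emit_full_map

???????⊞∙∙∙⊞
∙∙∙∙⊞⊞⊞⊞⊞∙⊞⊞
∙∙∙∙⊞⊞⊞⊞⊞⊚⊞⊞
∙∙∙∙∙∙∙∙∙∙⊞⊞
∙∙∙∙⊞⊞⊞⊞⊞⊞⊞⊞
⊞⊞⊞⊞⊞⊞⊞⊞⊞⊞⊞⊞
⊞⊞⊞⊞⊞???????


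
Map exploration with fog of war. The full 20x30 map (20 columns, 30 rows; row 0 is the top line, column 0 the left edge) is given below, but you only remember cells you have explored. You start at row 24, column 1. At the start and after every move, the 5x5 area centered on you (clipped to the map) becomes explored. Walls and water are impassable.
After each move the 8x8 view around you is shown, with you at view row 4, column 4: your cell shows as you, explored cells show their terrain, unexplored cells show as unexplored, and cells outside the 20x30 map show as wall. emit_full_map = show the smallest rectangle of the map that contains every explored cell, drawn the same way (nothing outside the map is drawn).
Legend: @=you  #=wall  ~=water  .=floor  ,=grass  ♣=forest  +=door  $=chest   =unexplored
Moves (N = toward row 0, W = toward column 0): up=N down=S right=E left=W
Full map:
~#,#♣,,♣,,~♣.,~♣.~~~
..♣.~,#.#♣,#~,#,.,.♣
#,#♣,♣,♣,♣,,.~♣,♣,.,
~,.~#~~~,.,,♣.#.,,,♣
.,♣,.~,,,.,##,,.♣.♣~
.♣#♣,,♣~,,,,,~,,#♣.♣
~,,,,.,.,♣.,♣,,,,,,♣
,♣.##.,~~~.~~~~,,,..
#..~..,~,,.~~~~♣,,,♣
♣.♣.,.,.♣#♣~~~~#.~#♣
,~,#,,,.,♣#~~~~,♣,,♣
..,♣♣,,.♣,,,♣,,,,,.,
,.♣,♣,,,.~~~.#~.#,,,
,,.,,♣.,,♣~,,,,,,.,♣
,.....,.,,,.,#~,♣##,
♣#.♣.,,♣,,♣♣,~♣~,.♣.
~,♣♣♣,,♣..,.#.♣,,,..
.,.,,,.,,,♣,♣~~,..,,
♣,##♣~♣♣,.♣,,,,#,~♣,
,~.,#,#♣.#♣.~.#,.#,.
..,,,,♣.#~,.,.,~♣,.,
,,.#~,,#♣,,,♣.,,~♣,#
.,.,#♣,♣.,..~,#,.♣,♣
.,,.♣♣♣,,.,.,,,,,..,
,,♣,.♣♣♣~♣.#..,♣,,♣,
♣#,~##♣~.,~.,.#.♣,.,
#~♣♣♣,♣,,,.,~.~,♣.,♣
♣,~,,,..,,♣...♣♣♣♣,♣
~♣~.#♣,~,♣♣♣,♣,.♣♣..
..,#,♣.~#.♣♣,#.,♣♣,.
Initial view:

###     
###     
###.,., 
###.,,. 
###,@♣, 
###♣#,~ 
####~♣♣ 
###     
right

##      
##      
##.,.,# 
##.,,.♣ 
##,,@,. 
##♣#,~# 
###~♣♣♣ 
##      

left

###     
###     
###.,.,#
###.,,.♣
###,@♣,.
###♣#,~#
####~♣♣♣
###     

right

##      
##      
##.,.,# 
##.,,.♣ 
##,,@,. 
##♣#,~# 
###~♣♣♣ 
##      

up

##      
##      
##,,.#~ 
##.,.,# 
##.,@.♣ 
##,,♣,. 
##♣#,~# 
###~♣♣♣ 

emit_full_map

,,.#~
.,.,#
.,@.♣
,,♣,.
♣#,~#
#~♣♣♣

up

##      
##      
##..,,, 
##,,.#~ 
##.,@,# 
##.,,.♣ 
##,,♣,. 
##♣#,~# 

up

##      
##      
##,~.,# 
##..,,, 
##,,@#~ 
##.,.,# 
##.,,.♣ 
##,,♣,. 

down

##      
##,~.,# 
##..,,, 
##,,.#~ 
##.,@,# 
##.,,.♣ 
##,,♣,. 
##♣#,~# 

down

##,~.,# 
##..,,, 
##,,.#~ 
##.,.,# 
##.,@.♣ 
##,,♣,. 
##♣#,~# 
###~♣♣♣ 

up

##      
##,~.,# 
##..,,, 
##,,.#~ 
##.,@,# 
##.,,.♣ 
##,,♣,. 
##♣#,~# 

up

##      
##      
##,~.,# 
##..,,, 
##,,@#~ 
##.,.,# 
##.,,.♣ 
##,,♣,. 

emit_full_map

,~.,#
..,,,
,,@#~
.,.,#
.,,.♣
,,♣,.
♣#,~#
#~♣♣♣

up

##      
##      
##♣,##♣ 
##,~.,# 
##..@,, 
##,,.#~ 
##.,.,# 
##.,,.♣ 

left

###     
###     
###♣,##♣
###,~.,#
###.@,,,
###,,.#~
###.,.,#
###.,,.♣

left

####    
####    
####♣,##
####,~.,
####@.,,
####,,.#
####.,.,
####.,,.

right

###     
###     
###♣,##♣
###,~.,#
###.@,,,
###,,.#~
###.,.,#
###.,,.♣

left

####    
####    
####♣,##
####,~.,
####@.,,
####,,.#
####.,.,
####.,,.

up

####    
####    
####.,. 
####♣,##
####@~.,
####..,,
####,,.#
####.,.,

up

####    
####    
####~,♣ 
####.,. 
####@,##
####,~.,
####..,,
####,,.#

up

####    
####    
####♣#. 
####~,♣ 
####@,. 
####♣,##
####,~.,
####..,,

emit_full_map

♣#.  
~,♣  
@,.  
♣,##♣
,~.,#
..,,,
,,.#~
.,.,#
.,,.♣
,,♣,.
♣#,~#
#~♣♣♣


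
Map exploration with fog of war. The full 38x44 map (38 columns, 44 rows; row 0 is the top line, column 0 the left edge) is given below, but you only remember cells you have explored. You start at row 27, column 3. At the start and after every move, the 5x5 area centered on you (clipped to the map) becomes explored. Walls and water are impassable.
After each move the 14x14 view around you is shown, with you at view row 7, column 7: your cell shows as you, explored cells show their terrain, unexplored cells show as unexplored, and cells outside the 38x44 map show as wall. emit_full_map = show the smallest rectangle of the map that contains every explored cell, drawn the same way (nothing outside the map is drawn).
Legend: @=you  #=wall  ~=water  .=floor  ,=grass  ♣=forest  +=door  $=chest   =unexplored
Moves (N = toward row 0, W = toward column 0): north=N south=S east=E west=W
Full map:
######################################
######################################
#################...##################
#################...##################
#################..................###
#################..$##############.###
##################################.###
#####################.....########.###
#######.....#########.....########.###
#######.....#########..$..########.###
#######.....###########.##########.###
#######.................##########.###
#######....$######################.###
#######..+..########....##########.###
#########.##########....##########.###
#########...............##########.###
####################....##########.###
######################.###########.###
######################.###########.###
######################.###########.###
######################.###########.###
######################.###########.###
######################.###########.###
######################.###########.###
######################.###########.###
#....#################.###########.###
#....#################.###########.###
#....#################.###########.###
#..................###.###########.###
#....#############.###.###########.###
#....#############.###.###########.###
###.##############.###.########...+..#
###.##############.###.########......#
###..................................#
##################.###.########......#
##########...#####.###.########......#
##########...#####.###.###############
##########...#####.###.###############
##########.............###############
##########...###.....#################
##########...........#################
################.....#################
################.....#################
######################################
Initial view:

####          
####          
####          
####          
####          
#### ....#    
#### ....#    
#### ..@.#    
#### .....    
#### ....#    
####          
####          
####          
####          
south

####          
####          
####          
####          
#### ....#    
#### ....#    
#### ....#    
#### ..@..    
#### ....#    
#### ....#    
####          
####          
####          
####          

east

###           
###           
###           
###           
### ....#     
### ....##    
### ....##    
### ...@..    
### ....##    
### ....##    
###           
###           
###           
###           

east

##            
##            
##            
##            
## ....#      
## ....###    
## ....###    
## ....@..    
## ....###    
## ....###    
##            
##            
##            
##            

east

#             
#             
#             
#             
# ....#       
# ....####    
# ....####    
# .....@..    
# ....####    
# ....####    
#             
#             
#             
#             

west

##            
##            
##            
##            
## ....#      
## ....####   
## ....####   
## ....@...   
## ....####   
## ....####   
##            
##            
##            
##            

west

###           
###           
###           
###           
### ....#     
### ....####  
### ....####  
### ...@....  
### ....####  
### ....####  
###           
###           
###           
###           

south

###           
###           
###           
### ....#     
### ....####  
### ....####  
### ........  
### ...@####  
### ....####  
###  #.###    
###           
###           
###           
###           

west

####          
####          
####          
#### ....#    
#### ....#### 
#### ....#### 
#### ........ 
#### ..@.#### 
#### ....#### 
#### ##.###   
####          
####          
####          
####          

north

####          
####          
####          
####          
#### ....#    
#### ....#### 
#### ....#### 
#### ..@..... 
#### ....#### 
#### ....#### 
#### ##.###   
####          
####          
####          

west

#####         
#####         
#####         
#####         
##### ....#   
######....####
######....####
######.@......
######....####
######....####
##### ##.###  
#####         
#####         
#####         

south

#####         
#####         
#####         
##### ....#   
######....####
######....####
######........
######.@..####
######....####
########.###  
#####         
#####         
#####         
#####         

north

#####         
#####         
#####         
#####         
##### ....#   
######....####
######....####
######.@......
######....####
######....####
########.###  
#####         
#####         
#####         

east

####          
####          
####          
####          
#### ....#    
#####....#### 
#####....#### 
#####..@..... 
#####....#### 
#####....#### 
#######.###   
####          
####          
####          

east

###           
###           
###           
###           
### ....#     
####....####  
####....####  
####...@....  
####....####  
####....####  
######.###    
###           
###           
###           

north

###           
###           
###           
###           
###           
### ....##    
####....####  
####...@####  
####........  
####....####  
####....####  
######.###    
###           
###           

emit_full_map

 ....##  
#....####
#...@####
#........
#....####
#....####
###.###  

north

###           
###           
###           
###           
###           
###  #####    
### ....##    
####...@####  
####....####  
####........  
####....####  
####....####  
######.###    
###           

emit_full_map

  #####  
 ....##  
#...@####
#....####
#........
#....####
#....####
###.###  


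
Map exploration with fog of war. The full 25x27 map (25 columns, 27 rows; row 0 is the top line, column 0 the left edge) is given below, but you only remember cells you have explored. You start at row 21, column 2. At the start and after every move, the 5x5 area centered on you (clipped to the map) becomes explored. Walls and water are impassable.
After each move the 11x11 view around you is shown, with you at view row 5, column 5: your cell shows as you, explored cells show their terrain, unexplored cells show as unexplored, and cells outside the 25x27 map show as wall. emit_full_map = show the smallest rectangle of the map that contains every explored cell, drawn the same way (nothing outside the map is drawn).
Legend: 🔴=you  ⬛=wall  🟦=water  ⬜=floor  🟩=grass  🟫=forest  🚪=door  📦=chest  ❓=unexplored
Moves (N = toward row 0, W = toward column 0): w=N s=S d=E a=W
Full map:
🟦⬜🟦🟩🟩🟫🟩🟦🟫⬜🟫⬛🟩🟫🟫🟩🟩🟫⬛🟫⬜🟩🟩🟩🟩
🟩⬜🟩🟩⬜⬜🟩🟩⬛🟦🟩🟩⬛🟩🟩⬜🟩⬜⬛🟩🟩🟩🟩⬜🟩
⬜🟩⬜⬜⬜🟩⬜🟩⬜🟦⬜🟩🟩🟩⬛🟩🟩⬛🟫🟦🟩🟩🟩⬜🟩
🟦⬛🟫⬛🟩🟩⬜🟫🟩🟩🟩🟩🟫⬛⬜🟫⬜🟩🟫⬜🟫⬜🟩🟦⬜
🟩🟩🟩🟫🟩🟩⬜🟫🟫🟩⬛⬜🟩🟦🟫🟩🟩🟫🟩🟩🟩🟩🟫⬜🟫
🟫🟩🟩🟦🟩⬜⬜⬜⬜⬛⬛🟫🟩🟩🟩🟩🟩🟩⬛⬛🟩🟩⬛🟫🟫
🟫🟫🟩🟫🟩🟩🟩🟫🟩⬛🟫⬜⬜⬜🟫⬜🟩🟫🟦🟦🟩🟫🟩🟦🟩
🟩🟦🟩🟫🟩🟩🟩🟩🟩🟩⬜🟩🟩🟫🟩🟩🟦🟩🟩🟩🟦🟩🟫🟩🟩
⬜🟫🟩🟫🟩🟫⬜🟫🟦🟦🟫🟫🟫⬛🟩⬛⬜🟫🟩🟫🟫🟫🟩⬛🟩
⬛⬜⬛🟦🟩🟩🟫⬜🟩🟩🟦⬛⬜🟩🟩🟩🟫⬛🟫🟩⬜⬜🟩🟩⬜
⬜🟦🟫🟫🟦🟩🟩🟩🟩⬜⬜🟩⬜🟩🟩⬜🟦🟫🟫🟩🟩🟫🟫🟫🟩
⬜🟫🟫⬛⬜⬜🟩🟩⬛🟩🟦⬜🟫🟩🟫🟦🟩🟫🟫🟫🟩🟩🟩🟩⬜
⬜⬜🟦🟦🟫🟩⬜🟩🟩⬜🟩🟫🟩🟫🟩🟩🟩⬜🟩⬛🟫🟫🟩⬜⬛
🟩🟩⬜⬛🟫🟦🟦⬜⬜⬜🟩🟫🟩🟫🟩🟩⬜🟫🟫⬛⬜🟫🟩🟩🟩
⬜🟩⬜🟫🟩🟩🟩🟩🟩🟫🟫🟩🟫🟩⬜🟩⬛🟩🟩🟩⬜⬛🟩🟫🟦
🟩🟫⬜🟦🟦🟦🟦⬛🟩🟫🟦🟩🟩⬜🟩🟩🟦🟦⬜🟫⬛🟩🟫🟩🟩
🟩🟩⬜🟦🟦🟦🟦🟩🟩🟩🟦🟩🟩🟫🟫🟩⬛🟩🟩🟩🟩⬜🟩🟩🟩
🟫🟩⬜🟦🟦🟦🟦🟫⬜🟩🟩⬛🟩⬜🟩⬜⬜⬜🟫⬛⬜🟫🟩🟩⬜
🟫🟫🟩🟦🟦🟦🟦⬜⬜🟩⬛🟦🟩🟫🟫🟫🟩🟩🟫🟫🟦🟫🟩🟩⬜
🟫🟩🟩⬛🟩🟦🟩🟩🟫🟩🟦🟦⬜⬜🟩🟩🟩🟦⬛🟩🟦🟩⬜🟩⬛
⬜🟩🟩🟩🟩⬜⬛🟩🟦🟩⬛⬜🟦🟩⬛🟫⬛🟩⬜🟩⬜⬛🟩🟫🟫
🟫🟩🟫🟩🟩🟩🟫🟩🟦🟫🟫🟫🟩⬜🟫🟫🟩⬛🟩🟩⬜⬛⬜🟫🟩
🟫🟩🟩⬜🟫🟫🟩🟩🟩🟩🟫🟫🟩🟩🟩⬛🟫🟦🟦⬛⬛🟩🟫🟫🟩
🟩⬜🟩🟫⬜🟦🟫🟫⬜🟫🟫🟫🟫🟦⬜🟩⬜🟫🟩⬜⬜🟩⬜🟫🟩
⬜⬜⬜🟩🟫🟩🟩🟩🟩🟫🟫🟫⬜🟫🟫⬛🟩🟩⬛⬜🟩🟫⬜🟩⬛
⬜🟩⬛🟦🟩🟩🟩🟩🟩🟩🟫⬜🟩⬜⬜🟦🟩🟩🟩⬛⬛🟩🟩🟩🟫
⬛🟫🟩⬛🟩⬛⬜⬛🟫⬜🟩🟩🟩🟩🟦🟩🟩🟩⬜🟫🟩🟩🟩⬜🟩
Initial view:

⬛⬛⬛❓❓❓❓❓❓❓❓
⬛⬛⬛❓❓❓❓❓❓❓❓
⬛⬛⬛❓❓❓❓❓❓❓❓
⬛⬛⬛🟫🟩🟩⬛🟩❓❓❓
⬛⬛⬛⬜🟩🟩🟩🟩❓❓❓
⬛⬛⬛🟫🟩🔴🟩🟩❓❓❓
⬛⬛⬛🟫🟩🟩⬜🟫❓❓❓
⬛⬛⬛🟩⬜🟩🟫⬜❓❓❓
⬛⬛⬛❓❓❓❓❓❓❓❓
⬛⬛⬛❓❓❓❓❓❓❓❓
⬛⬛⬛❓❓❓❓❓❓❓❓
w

⬛⬛⬛❓❓❓❓❓❓❓❓
⬛⬛⬛❓❓❓❓❓❓❓❓
⬛⬛⬛❓❓❓❓❓❓❓❓
⬛⬛⬛🟫🟫🟩🟦🟦❓❓❓
⬛⬛⬛🟫🟩🟩⬛🟩❓❓❓
⬛⬛⬛⬜🟩🔴🟩🟩❓❓❓
⬛⬛⬛🟫🟩🟫🟩🟩❓❓❓
⬛⬛⬛🟫🟩🟩⬜🟫❓❓❓
⬛⬛⬛🟩⬜🟩🟫⬜❓❓❓
⬛⬛⬛❓❓❓❓❓❓❓❓
⬛⬛⬛❓❓❓❓❓❓❓❓

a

⬛⬛⬛⬛❓❓❓❓❓❓❓
⬛⬛⬛⬛❓❓❓❓❓❓❓
⬛⬛⬛⬛❓❓❓❓❓❓❓
⬛⬛⬛⬛🟫🟫🟩🟦🟦❓❓
⬛⬛⬛⬛🟫🟩🟩⬛🟩❓❓
⬛⬛⬛⬛⬜🔴🟩🟩🟩❓❓
⬛⬛⬛⬛🟫🟩🟫🟩🟩❓❓
⬛⬛⬛⬛🟫🟩🟩⬜🟫❓❓
⬛⬛⬛⬛🟩⬜🟩🟫⬜❓❓
⬛⬛⬛⬛❓❓❓❓❓❓❓
⬛⬛⬛⬛❓❓❓❓❓❓❓

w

⬛⬛⬛⬛❓❓❓❓❓❓❓
⬛⬛⬛⬛❓❓❓❓❓❓❓
⬛⬛⬛⬛❓❓❓❓❓❓❓
⬛⬛⬛⬛🟫🟩⬜🟦❓❓❓
⬛⬛⬛⬛🟫🟫🟩🟦🟦❓❓
⬛⬛⬛⬛🟫🔴🟩⬛🟩❓❓
⬛⬛⬛⬛⬜🟩🟩🟩🟩❓❓
⬛⬛⬛⬛🟫🟩🟫🟩🟩❓❓
⬛⬛⬛⬛🟫🟩🟩⬜🟫❓❓
⬛⬛⬛⬛🟩⬜🟩🟫⬜❓❓
⬛⬛⬛⬛❓❓❓❓❓❓❓

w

⬛⬛⬛⬛❓❓❓❓❓❓❓
⬛⬛⬛⬛❓❓❓❓❓❓❓
⬛⬛⬛⬛❓❓❓❓❓❓❓
⬛⬛⬛⬛🟩🟩⬜🟦❓❓❓
⬛⬛⬛⬛🟫🟩⬜🟦❓❓❓
⬛⬛⬛⬛🟫🔴🟩🟦🟦❓❓
⬛⬛⬛⬛🟫🟩🟩⬛🟩❓❓
⬛⬛⬛⬛⬜🟩🟩🟩🟩❓❓
⬛⬛⬛⬛🟫🟩🟫🟩🟩❓❓
⬛⬛⬛⬛🟫🟩🟩⬜🟫❓❓
⬛⬛⬛⬛🟩⬜🟩🟫⬜❓❓

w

⬛⬛⬛⬛❓❓❓❓❓❓❓
⬛⬛⬛⬛❓❓❓❓❓❓❓
⬛⬛⬛⬛❓❓❓❓❓❓❓
⬛⬛⬛⬛🟩🟫⬜🟦❓❓❓
⬛⬛⬛⬛🟩🟩⬜🟦❓❓❓
⬛⬛⬛⬛🟫🔴⬜🟦❓❓❓
⬛⬛⬛⬛🟫🟫🟩🟦🟦❓❓
⬛⬛⬛⬛🟫🟩🟩⬛🟩❓❓
⬛⬛⬛⬛⬜🟩🟩🟩🟩❓❓
⬛⬛⬛⬛🟫🟩🟫🟩🟩❓❓
⬛⬛⬛⬛🟫🟩🟩⬜🟫❓❓

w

⬛⬛⬛⬛❓❓❓❓❓❓❓
⬛⬛⬛⬛❓❓❓❓❓❓❓
⬛⬛⬛⬛❓❓❓❓❓❓❓
⬛⬛⬛⬛⬜🟩⬜🟫❓❓❓
⬛⬛⬛⬛🟩🟫⬜🟦❓❓❓
⬛⬛⬛⬛🟩🔴⬜🟦❓❓❓
⬛⬛⬛⬛🟫🟩⬜🟦❓❓❓
⬛⬛⬛⬛🟫🟫🟩🟦🟦❓❓
⬛⬛⬛⬛🟫🟩🟩⬛🟩❓❓
⬛⬛⬛⬛⬜🟩🟩🟩🟩❓❓
⬛⬛⬛⬛🟫🟩🟫🟩🟩❓❓

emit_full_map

⬜🟩⬜🟫❓
🟩🟫⬜🟦❓
🟩🔴⬜🟦❓
🟫🟩⬜🟦❓
🟫🟫🟩🟦🟦
🟫🟩🟩⬛🟩
⬜🟩🟩🟩🟩
🟫🟩🟫🟩🟩
🟫🟩🟩⬜🟫
🟩⬜🟩🟫⬜

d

⬛⬛⬛❓❓❓❓❓❓❓❓
⬛⬛⬛❓❓❓❓❓❓❓❓
⬛⬛⬛❓❓❓❓❓❓❓❓
⬛⬛⬛⬜🟩⬜🟫🟩❓❓❓
⬛⬛⬛🟩🟫⬜🟦🟦❓❓❓
⬛⬛⬛🟩🟩🔴🟦🟦❓❓❓
⬛⬛⬛🟫🟩⬜🟦🟦❓❓❓
⬛⬛⬛🟫🟫🟩🟦🟦❓❓❓
⬛⬛⬛🟫🟩🟩⬛🟩❓❓❓
⬛⬛⬛⬜🟩🟩🟩🟩❓❓❓
⬛⬛⬛🟫🟩🟫🟩🟩❓❓❓

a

⬛⬛⬛⬛❓❓❓❓❓❓❓
⬛⬛⬛⬛❓❓❓❓❓❓❓
⬛⬛⬛⬛❓❓❓❓❓❓❓
⬛⬛⬛⬛⬜🟩⬜🟫🟩❓❓
⬛⬛⬛⬛🟩🟫⬜🟦🟦❓❓
⬛⬛⬛⬛🟩🔴⬜🟦🟦❓❓
⬛⬛⬛⬛🟫🟩⬜🟦🟦❓❓
⬛⬛⬛⬛🟫🟫🟩🟦🟦❓❓
⬛⬛⬛⬛🟫🟩🟩⬛🟩❓❓
⬛⬛⬛⬛⬜🟩🟩🟩🟩❓❓
⬛⬛⬛⬛🟫🟩🟫🟩🟩❓❓

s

⬛⬛⬛⬛❓❓❓❓❓❓❓
⬛⬛⬛⬛❓❓❓❓❓❓❓
⬛⬛⬛⬛⬜🟩⬜🟫🟩❓❓
⬛⬛⬛⬛🟩🟫⬜🟦🟦❓❓
⬛⬛⬛⬛🟩🟩⬜🟦🟦❓❓
⬛⬛⬛⬛🟫🔴⬜🟦🟦❓❓
⬛⬛⬛⬛🟫🟫🟩🟦🟦❓❓
⬛⬛⬛⬛🟫🟩🟩⬛🟩❓❓
⬛⬛⬛⬛⬜🟩🟩🟩🟩❓❓
⬛⬛⬛⬛🟫🟩🟫🟩🟩❓❓
⬛⬛⬛⬛🟫🟩🟩⬜🟫❓❓

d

⬛⬛⬛❓❓❓❓❓❓❓❓
⬛⬛⬛❓❓❓❓❓❓❓❓
⬛⬛⬛⬜🟩⬜🟫🟩❓❓❓
⬛⬛⬛🟩🟫⬜🟦🟦❓❓❓
⬛⬛⬛🟩🟩⬜🟦🟦❓❓❓
⬛⬛⬛🟫🟩🔴🟦🟦❓❓❓
⬛⬛⬛🟫🟫🟩🟦🟦❓❓❓
⬛⬛⬛🟫🟩🟩⬛🟩❓❓❓
⬛⬛⬛⬜🟩🟩🟩🟩❓❓❓
⬛⬛⬛🟫🟩🟫🟩🟩❓❓❓
⬛⬛⬛🟫🟩🟩⬜🟫❓❓❓

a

⬛⬛⬛⬛❓❓❓❓❓❓❓
⬛⬛⬛⬛❓❓❓❓❓❓❓
⬛⬛⬛⬛⬜🟩⬜🟫🟩❓❓
⬛⬛⬛⬛🟩🟫⬜🟦🟦❓❓
⬛⬛⬛⬛🟩🟩⬜🟦🟦❓❓
⬛⬛⬛⬛🟫🔴⬜🟦🟦❓❓
⬛⬛⬛⬛🟫🟫🟩🟦🟦❓❓
⬛⬛⬛⬛🟫🟩🟩⬛🟩❓❓
⬛⬛⬛⬛⬜🟩🟩🟩🟩❓❓
⬛⬛⬛⬛🟫🟩🟫🟩🟩❓❓
⬛⬛⬛⬛🟫🟩🟩⬜🟫❓❓

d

⬛⬛⬛❓❓❓❓❓❓❓❓
⬛⬛⬛❓❓❓❓❓❓❓❓
⬛⬛⬛⬜🟩⬜🟫🟩❓❓❓
⬛⬛⬛🟩🟫⬜🟦🟦❓❓❓
⬛⬛⬛🟩🟩⬜🟦🟦❓❓❓
⬛⬛⬛🟫🟩🔴🟦🟦❓❓❓
⬛⬛⬛🟫🟫🟩🟦🟦❓❓❓
⬛⬛⬛🟫🟩🟩⬛🟩❓❓❓
⬛⬛⬛⬜🟩🟩🟩🟩❓❓❓
⬛⬛⬛🟫🟩🟫🟩🟩❓❓❓
⬛⬛⬛🟫🟩🟩⬜🟫❓❓❓

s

⬛⬛⬛❓❓❓❓❓❓❓❓
⬛⬛⬛⬜🟩⬜🟫🟩❓❓❓
⬛⬛⬛🟩🟫⬜🟦🟦❓❓❓
⬛⬛⬛🟩🟩⬜🟦🟦❓❓❓
⬛⬛⬛🟫🟩⬜🟦🟦❓❓❓
⬛⬛⬛🟫🟫🔴🟦🟦❓❓❓
⬛⬛⬛🟫🟩🟩⬛🟩❓❓❓
⬛⬛⬛⬜🟩🟩🟩🟩❓❓❓
⬛⬛⬛🟫🟩🟫🟩🟩❓❓❓
⬛⬛⬛🟫🟩🟩⬜🟫❓❓❓
⬛⬛⬛🟩⬜🟩🟫⬜❓❓❓

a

⬛⬛⬛⬛❓❓❓❓❓❓❓
⬛⬛⬛⬛⬜🟩⬜🟫🟩❓❓
⬛⬛⬛⬛🟩🟫⬜🟦🟦❓❓
⬛⬛⬛⬛🟩🟩⬜🟦🟦❓❓
⬛⬛⬛⬛🟫🟩⬜🟦🟦❓❓
⬛⬛⬛⬛🟫🔴🟩🟦🟦❓❓
⬛⬛⬛⬛🟫🟩🟩⬛🟩❓❓
⬛⬛⬛⬛⬜🟩🟩🟩🟩❓❓
⬛⬛⬛⬛🟫🟩🟫🟩🟩❓❓
⬛⬛⬛⬛🟫🟩🟩⬜🟫❓❓
⬛⬛⬛⬛🟩⬜🟩🟫⬜❓❓

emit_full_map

⬜🟩⬜🟫🟩
🟩🟫⬜🟦🟦
🟩🟩⬜🟦🟦
🟫🟩⬜🟦🟦
🟫🔴🟩🟦🟦
🟫🟩🟩⬛🟩
⬜🟩🟩🟩🟩
🟫🟩🟫🟩🟩
🟫🟩🟩⬜🟫
🟩⬜🟩🟫⬜

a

⬛⬛⬛⬛⬛❓❓❓❓❓❓
⬛⬛⬛⬛⬛⬜🟩⬜🟫🟩❓
⬛⬛⬛⬛⬛🟩🟫⬜🟦🟦❓
⬛⬛⬛⬛⬛🟩🟩⬜🟦🟦❓
⬛⬛⬛⬛⬛🟫🟩⬜🟦🟦❓
⬛⬛⬛⬛⬛🔴🟫🟩🟦🟦❓
⬛⬛⬛⬛⬛🟫🟩🟩⬛🟩❓
⬛⬛⬛⬛⬛⬜🟩🟩🟩🟩❓
⬛⬛⬛⬛⬛🟫🟩🟫🟩🟩❓
⬛⬛⬛⬛⬛🟫🟩🟩⬜🟫❓
⬛⬛⬛⬛⬛🟩⬜🟩🟫⬜❓

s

⬛⬛⬛⬛⬛⬜🟩⬜🟫🟩❓
⬛⬛⬛⬛⬛🟩🟫⬜🟦🟦❓
⬛⬛⬛⬛⬛🟩🟩⬜🟦🟦❓
⬛⬛⬛⬛⬛🟫🟩⬜🟦🟦❓
⬛⬛⬛⬛⬛🟫🟫🟩🟦🟦❓
⬛⬛⬛⬛⬛🔴🟩🟩⬛🟩❓
⬛⬛⬛⬛⬛⬜🟩🟩🟩🟩❓
⬛⬛⬛⬛⬛🟫🟩🟫🟩🟩❓
⬛⬛⬛⬛⬛🟫🟩🟩⬜🟫❓
⬛⬛⬛⬛⬛🟩⬜🟩🟫⬜❓
⬛⬛⬛⬛⬛❓❓❓❓❓❓

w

⬛⬛⬛⬛⬛❓❓❓❓❓❓
⬛⬛⬛⬛⬛⬜🟩⬜🟫🟩❓
⬛⬛⬛⬛⬛🟩🟫⬜🟦🟦❓
⬛⬛⬛⬛⬛🟩🟩⬜🟦🟦❓
⬛⬛⬛⬛⬛🟫🟩⬜🟦🟦❓
⬛⬛⬛⬛⬛🔴🟫🟩🟦🟦❓
⬛⬛⬛⬛⬛🟫🟩🟩⬛🟩❓
⬛⬛⬛⬛⬛⬜🟩🟩🟩🟩❓
⬛⬛⬛⬛⬛🟫🟩🟫🟩🟩❓
⬛⬛⬛⬛⬛🟫🟩🟩⬜🟫❓
⬛⬛⬛⬛⬛🟩⬜🟩🟫⬜❓

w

⬛⬛⬛⬛⬛❓❓❓❓❓❓
⬛⬛⬛⬛⬛❓❓❓❓❓❓
⬛⬛⬛⬛⬛⬜🟩⬜🟫🟩❓
⬛⬛⬛⬛⬛🟩🟫⬜🟦🟦❓
⬛⬛⬛⬛⬛🟩🟩⬜🟦🟦❓
⬛⬛⬛⬛⬛🔴🟩⬜🟦🟦❓
⬛⬛⬛⬛⬛🟫🟫🟩🟦🟦❓
⬛⬛⬛⬛⬛🟫🟩🟩⬛🟩❓
⬛⬛⬛⬛⬛⬜🟩🟩🟩🟩❓
⬛⬛⬛⬛⬛🟫🟩🟫🟩🟩❓
⬛⬛⬛⬛⬛🟫🟩🟩⬜🟫❓

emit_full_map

⬜🟩⬜🟫🟩
🟩🟫⬜🟦🟦
🟩🟩⬜🟦🟦
🔴🟩⬜🟦🟦
🟫🟫🟩🟦🟦
🟫🟩🟩⬛🟩
⬜🟩🟩🟩🟩
🟫🟩🟫🟩🟩
🟫🟩🟩⬜🟫
🟩⬜🟩🟫⬜


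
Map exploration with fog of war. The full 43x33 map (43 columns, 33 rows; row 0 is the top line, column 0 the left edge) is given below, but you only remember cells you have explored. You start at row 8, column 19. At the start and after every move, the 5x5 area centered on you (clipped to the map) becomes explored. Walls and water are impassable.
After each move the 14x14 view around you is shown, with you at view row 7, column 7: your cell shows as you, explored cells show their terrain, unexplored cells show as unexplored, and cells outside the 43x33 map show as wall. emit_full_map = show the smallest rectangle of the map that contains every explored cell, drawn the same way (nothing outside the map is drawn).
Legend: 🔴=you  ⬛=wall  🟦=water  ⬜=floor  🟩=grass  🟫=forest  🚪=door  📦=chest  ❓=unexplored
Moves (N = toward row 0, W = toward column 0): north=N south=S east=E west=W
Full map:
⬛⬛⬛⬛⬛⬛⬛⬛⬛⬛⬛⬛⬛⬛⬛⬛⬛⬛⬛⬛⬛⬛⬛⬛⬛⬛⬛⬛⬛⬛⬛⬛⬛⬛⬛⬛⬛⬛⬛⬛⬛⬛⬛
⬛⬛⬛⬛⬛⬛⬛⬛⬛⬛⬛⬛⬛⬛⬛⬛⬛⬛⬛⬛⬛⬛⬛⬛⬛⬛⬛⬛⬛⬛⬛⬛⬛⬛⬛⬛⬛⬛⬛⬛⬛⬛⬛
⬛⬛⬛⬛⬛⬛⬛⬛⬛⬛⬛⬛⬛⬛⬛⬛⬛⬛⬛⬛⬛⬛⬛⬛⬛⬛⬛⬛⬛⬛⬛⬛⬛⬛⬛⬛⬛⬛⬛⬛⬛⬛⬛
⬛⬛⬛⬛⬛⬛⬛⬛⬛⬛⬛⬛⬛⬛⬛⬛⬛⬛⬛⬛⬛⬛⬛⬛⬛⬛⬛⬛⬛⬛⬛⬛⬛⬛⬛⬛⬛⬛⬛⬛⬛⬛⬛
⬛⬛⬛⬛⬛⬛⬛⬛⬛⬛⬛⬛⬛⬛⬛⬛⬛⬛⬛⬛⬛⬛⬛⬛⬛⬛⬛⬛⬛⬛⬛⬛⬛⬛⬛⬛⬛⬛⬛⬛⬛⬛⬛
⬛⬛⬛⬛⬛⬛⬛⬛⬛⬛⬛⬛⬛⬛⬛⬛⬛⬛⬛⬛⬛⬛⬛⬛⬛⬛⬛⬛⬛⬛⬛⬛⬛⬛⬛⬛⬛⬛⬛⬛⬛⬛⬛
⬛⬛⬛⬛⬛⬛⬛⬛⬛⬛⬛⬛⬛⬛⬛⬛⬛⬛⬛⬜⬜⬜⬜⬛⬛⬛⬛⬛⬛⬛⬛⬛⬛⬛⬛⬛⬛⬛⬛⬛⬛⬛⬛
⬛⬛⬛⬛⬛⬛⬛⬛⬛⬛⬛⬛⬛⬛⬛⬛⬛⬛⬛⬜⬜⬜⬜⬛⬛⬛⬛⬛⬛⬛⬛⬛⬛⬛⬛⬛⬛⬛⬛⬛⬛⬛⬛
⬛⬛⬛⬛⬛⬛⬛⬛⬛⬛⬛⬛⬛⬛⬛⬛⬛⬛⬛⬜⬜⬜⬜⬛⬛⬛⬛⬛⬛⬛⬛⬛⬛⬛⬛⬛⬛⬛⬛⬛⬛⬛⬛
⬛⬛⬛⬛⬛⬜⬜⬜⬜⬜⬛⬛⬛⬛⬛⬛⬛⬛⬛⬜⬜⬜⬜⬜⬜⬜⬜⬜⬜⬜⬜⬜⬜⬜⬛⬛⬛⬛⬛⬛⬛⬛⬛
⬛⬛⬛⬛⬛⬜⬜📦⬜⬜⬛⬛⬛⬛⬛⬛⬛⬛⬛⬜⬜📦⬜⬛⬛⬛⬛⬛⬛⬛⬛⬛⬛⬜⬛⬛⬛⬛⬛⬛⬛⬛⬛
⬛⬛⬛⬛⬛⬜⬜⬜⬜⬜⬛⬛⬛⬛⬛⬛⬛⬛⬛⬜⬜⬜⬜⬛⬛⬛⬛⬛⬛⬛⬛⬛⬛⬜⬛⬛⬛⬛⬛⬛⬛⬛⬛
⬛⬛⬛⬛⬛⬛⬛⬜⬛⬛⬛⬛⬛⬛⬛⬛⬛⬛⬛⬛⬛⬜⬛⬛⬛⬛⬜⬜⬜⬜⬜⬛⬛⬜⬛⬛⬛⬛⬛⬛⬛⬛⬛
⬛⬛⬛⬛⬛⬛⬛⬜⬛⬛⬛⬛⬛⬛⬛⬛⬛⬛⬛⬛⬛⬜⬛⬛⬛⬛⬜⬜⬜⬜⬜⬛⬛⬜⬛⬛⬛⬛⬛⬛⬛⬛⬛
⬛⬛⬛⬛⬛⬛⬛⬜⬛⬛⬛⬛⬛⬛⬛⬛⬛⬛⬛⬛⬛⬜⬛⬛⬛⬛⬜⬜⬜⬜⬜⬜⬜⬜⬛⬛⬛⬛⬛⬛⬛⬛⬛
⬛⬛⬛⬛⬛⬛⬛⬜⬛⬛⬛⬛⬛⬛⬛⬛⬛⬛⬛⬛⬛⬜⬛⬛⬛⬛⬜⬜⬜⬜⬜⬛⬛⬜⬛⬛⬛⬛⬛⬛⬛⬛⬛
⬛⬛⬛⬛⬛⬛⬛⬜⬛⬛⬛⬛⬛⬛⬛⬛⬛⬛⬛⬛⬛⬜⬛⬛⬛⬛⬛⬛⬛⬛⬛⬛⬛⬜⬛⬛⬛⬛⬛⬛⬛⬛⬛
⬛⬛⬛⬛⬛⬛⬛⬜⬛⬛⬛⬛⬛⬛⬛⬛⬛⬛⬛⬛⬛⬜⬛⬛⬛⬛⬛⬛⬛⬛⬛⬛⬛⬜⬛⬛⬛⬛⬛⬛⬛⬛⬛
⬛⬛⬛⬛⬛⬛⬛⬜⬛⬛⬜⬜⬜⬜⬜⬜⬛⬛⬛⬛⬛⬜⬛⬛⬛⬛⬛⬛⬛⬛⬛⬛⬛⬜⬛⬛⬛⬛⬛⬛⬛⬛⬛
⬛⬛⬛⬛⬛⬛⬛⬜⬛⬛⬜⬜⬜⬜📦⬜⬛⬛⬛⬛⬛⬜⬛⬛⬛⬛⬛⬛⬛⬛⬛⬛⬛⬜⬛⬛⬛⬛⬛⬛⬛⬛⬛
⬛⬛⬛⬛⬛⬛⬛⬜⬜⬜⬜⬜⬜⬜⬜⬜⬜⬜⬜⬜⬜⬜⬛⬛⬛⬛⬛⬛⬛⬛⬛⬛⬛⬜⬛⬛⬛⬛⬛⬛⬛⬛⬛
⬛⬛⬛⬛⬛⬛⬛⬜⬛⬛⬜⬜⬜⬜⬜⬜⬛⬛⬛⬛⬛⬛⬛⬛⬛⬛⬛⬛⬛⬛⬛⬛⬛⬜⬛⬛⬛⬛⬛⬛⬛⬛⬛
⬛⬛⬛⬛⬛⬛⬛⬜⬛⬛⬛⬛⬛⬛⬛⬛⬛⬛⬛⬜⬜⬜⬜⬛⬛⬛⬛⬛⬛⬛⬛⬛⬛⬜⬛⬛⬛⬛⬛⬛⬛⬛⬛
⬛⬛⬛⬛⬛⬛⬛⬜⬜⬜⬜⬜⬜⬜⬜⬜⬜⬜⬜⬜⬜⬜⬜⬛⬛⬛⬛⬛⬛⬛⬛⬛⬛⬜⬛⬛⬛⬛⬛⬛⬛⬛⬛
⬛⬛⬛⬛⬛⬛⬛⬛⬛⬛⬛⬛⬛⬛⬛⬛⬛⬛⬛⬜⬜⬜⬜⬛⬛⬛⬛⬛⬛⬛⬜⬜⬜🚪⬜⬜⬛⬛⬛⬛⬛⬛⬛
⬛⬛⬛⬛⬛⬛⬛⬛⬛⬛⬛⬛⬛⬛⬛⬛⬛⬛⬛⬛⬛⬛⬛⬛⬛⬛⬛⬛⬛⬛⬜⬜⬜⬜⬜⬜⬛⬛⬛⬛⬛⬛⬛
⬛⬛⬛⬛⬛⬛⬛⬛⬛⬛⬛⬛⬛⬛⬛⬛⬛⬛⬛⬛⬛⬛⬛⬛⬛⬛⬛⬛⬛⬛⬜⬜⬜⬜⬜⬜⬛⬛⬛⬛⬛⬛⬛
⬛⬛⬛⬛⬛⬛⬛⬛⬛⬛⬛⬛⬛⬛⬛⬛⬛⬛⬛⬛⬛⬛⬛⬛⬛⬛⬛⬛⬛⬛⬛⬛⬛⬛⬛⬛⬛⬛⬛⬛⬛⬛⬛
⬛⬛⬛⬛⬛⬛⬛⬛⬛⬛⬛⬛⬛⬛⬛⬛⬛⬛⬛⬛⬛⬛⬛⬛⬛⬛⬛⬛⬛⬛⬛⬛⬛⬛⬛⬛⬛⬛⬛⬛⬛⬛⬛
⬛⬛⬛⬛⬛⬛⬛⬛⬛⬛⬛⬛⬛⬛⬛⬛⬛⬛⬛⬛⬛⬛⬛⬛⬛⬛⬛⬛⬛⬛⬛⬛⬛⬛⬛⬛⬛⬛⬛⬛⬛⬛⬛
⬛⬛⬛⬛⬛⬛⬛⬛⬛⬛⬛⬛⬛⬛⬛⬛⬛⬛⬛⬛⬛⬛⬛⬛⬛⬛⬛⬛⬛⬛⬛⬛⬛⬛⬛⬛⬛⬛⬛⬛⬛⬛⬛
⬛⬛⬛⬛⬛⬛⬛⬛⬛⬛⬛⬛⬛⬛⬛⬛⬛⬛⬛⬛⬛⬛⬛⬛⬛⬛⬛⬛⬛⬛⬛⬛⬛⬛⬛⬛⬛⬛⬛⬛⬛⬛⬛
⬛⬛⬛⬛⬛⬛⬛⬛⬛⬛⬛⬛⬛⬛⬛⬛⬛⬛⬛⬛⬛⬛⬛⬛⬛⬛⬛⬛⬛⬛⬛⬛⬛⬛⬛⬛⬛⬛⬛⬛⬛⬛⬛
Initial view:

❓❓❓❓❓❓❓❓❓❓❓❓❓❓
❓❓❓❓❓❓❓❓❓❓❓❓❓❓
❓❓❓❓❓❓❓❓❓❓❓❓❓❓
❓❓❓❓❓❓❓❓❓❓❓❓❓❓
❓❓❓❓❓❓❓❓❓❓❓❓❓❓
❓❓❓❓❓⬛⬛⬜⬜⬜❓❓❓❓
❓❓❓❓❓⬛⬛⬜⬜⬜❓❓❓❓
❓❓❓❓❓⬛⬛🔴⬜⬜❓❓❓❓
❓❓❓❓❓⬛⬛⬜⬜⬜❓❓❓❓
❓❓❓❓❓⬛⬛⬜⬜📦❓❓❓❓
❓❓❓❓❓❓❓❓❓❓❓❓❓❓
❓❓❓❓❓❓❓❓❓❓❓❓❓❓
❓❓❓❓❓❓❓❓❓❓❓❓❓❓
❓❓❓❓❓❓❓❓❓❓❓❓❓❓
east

❓❓❓❓❓❓❓❓❓❓❓❓❓❓
❓❓❓❓❓❓❓❓❓❓❓❓❓❓
❓❓❓❓❓❓❓❓❓❓❓❓❓❓
❓❓❓❓❓❓❓❓❓❓❓❓❓❓
❓❓❓❓❓❓❓❓❓❓❓❓❓❓
❓❓❓❓⬛⬛⬜⬜⬜⬜❓❓❓❓
❓❓❓❓⬛⬛⬜⬜⬜⬜❓❓❓❓
❓❓❓❓⬛⬛⬜🔴⬜⬜❓❓❓❓
❓❓❓❓⬛⬛⬜⬜⬜⬜❓❓❓❓
❓❓❓❓⬛⬛⬜⬜📦⬜❓❓❓❓
❓❓❓❓❓❓❓❓❓❓❓❓❓❓
❓❓❓❓❓❓❓❓❓❓❓❓❓❓
❓❓❓❓❓❓❓❓❓❓❓❓❓❓
❓❓❓❓❓❓❓❓❓❓❓❓❓❓

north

❓❓❓❓❓❓❓❓❓❓❓❓❓❓
❓❓❓❓❓❓❓❓❓❓❓❓❓❓
❓❓❓❓❓❓❓❓❓❓❓❓❓❓
❓❓❓❓❓❓❓❓❓❓❓❓❓❓
❓❓❓❓❓❓❓❓❓❓❓❓❓❓
❓❓❓❓❓⬛⬛⬛⬛⬛❓❓❓❓
❓❓❓❓⬛⬛⬜⬜⬜⬜❓❓❓❓
❓❓❓❓⬛⬛⬜🔴⬜⬜❓❓❓❓
❓❓❓❓⬛⬛⬜⬜⬜⬜❓❓❓❓
❓❓❓❓⬛⬛⬜⬜⬜⬜❓❓❓❓
❓❓❓❓⬛⬛⬜⬜📦⬜❓❓❓❓
❓❓❓❓❓❓❓❓❓❓❓❓❓❓
❓❓❓❓❓❓❓❓❓❓❓❓❓❓
❓❓❓❓❓❓❓❓❓❓❓❓❓❓

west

❓❓❓❓❓❓❓❓❓❓❓❓❓❓
❓❓❓❓❓❓❓❓❓❓❓❓❓❓
❓❓❓❓❓❓❓❓❓❓❓❓❓❓
❓❓❓❓❓❓❓❓❓❓❓❓❓❓
❓❓❓❓❓❓❓❓❓❓❓❓❓❓
❓❓❓❓❓⬛⬛⬛⬛⬛⬛❓❓❓
❓❓❓❓❓⬛⬛⬜⬜⬜⬜❓❓❓
❓❓❓❓❓⬛⬛🔴⬜⬜⬜❓❓❓
❓❓❓❓❓⬛⬛⬜⬜⬜⬜❓❓❓
❓❓❓❓❓⬛⬛⬜⬜⬜⬜❓❓❓
❓❓❓❓❓⬛⬛⬜⬜📦⬜❓❓❓
❓❓❓❓❓❓❓❓❓❓❓❓❓❓
❓❓❓❓❓❓❓❓❓❓❓❓❓❓
❓❓❓❓❓❓❓❓❓❓❓❓❓❓

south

❓❓❓❓❓❓❓❓❓❓❓❓❓❓
❓❓❓❓❓❓❓❓❓❓❓❓❓❓
❓❓❓❓❓❓❓❓❓❓❓❓❓❓
❓❓❓❓❓❓❓❓❓❓❓❓❓❓
❓❓❓❓❓⬛⬛⬛⬛⬛⬛❓❓❓
❓❓❓❓❓⬛⬛⬜⬜⬜⬜❓❓❓
❓❓❓❓❓⬛⬛⬜⬜⬜⬜❓❓❓
❓❓❓❓❓⬛⬛🔴⬜⬜⬜❓❓❓
❓❓❓❓❓⬛⬛⬜⬜⬜⬜❓❓❓
❓❓❓❓❓⬛⬛⬜⬜📦⬜❓❓❓
❓❓❓❓❓❓❓❓❓❓❓❓❓❓
❓❓❓❓❓❓❓❓❓❓❓❓❓❓
❓❓❓❓❓❓❓❓❓❓❓❓❓❓
❓❓❓❓❓❓❓❓❓❓❓❓❓❓

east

❓❓❓❓❓❓❓❓❓❓❓❓❓❓
❓❓❓❓❓❓❓❓❓❓❓❓❓❓
❓❓❓❓❓❓❓❓❓❓❓❓❓❓
❓❓❓❓❓❓❓❓❓❓❓❓❓❓
❓❓❓❓⬛⬛⬛⬛⬛⬛❓❓❓❓
❓❓❓❓⬛⬛⬜⬜⬜⬜❓❓❓❓
❓❓❓❓⬛⬛⬜⬜⬜⬜❓❓❓❓
❓❓❓❓⬛⬛⬜🔴⬜⬜❓❓❓❓
❓❓❓❓⬛⬛⬜⬜⬜⬜❓❓❓❓
❓❓❓❓⬛⬛⬜⬜📦⬜❓❓❓❓
❓❓❓❓❓❓❓❓❓❓❓❓❓❓
❓❓❓❓❓❓❓❓❓❓❓❓❓❓
❓❓❓❓❓❓❓❓❓❓❓❓❓❓
❓❓❓❓❓❓❓❓❓❓❓❓❓❓

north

❓❓❓❓❓❓❓❓❓❓❓❓❓❓
❓❓❓❓❓❓❓❓❓❓❓❓❓❓
❓❓❓❓❓❓❓❓❓❓❓❓❓❓
❓❓❓❓❓❓❓❓❓❓❓❓❓❓
❓❓❓❓❓❓❓❓❓❓❓❓❓❓
❓❓❓❓⬛⬛⬛⬛⬛⬛❓❓❓❓
❓❓❓❓⬛⬛⬜⬜⬜⬜❓❓❓❓
❓❓❓❓⬛⬛⬜🔴⬜⬜❓❓❓❓
❓❓❓❓⬛⬛⬜⬜⬜⬜❓❓❓❓
❓❓❓❓⬛⬛⬜⬜⬜⬜❓❓❓❓
❓❓❓❓⬛⬛⬜⬜📦⬜❓❓❓❓
❓❓❓❓❓❓❓❓❓❓❓❓❓❓
❓❓❓❓❓❓❓❓❓❓❓❓❓❓
❓❓❓❓❓❓❓❓❓❓❓❓❓❓

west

❓❓❓❓❓❓❓❓❓❓❓❓❓❓
❓❓❓❓❓❓❓❓❓❓❓❓❓❓
❓❓❓❓❓❓❓❓❓❓❓❓❓❓
❓❓❓❓❓❓❓❓❓❓❓❓❓❓
❓❓❓❓❓❓❓❓❓❓❓❓❓❓
❓❓❓❓❓⬛⬛⬛⬛⬛⬛❓❓❓
❓❓❓❓❓⬛⬛⬜⬜⬜⬜❓❓❓
❓❓❓❓❓⬛⬛🔴⬜⬜⬜❓❓❓
❓❓❓❓❓⬛⬛⬜⬜⬜⬜❓❓❓
❓❓❓❓❓⬛⬛⬜⬜⬜⬜❓❓❓
❓❓❓❓❓⬛⬛⬜⬜📦⬜❓❓❓
❓❓❓❓❓❓❓❓❓❓❓❓❓❓
❓❓❓❓❓❓❓❓❓❓❓❓❓❓
❓❓❓❓❓❓❓❓❓❓❓❓❓❓

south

❓❓❓❓❓❓❓❓❓❓❓❓❓❓
❓❓❓❓❓❓❓❓❓❓❓❓❓❓
❓❓❓❓❓❓❓❓❓❓❓❓❓❓
❓❓❓❓❓❓❓❓❓❓❓❓❓❓
❓❓❓❓❓⬛⬛⬛⬛⬛⬛❓❓❓
❓❓❓❓❓⬛⬛⬜⬜⬜⬜❓❓❓
❓❓❓❓❓⬛⬛⬜⬜⬜⬜❓❓❓
❓❓❓❓❓⬛⬛🔴⬜⬜⬜❓❓❓
❓❓❓❓❓⬛⬛⬜⬜⬜⬜❓❓❓
❓❓❓❓❓⬛⬛⬜⬜📦⬜❓❓❓
❓❓❓❓❓❓❓❓❓❓❓❓❓❓
❓❓❓❓❓❓❓❓❓❓❓❓❓❓
❓❓❓❓❓❓❓❓❓❓❓❓❓❓
❓❓❓❓❓❓❓❓❓❓❓❓❓❓


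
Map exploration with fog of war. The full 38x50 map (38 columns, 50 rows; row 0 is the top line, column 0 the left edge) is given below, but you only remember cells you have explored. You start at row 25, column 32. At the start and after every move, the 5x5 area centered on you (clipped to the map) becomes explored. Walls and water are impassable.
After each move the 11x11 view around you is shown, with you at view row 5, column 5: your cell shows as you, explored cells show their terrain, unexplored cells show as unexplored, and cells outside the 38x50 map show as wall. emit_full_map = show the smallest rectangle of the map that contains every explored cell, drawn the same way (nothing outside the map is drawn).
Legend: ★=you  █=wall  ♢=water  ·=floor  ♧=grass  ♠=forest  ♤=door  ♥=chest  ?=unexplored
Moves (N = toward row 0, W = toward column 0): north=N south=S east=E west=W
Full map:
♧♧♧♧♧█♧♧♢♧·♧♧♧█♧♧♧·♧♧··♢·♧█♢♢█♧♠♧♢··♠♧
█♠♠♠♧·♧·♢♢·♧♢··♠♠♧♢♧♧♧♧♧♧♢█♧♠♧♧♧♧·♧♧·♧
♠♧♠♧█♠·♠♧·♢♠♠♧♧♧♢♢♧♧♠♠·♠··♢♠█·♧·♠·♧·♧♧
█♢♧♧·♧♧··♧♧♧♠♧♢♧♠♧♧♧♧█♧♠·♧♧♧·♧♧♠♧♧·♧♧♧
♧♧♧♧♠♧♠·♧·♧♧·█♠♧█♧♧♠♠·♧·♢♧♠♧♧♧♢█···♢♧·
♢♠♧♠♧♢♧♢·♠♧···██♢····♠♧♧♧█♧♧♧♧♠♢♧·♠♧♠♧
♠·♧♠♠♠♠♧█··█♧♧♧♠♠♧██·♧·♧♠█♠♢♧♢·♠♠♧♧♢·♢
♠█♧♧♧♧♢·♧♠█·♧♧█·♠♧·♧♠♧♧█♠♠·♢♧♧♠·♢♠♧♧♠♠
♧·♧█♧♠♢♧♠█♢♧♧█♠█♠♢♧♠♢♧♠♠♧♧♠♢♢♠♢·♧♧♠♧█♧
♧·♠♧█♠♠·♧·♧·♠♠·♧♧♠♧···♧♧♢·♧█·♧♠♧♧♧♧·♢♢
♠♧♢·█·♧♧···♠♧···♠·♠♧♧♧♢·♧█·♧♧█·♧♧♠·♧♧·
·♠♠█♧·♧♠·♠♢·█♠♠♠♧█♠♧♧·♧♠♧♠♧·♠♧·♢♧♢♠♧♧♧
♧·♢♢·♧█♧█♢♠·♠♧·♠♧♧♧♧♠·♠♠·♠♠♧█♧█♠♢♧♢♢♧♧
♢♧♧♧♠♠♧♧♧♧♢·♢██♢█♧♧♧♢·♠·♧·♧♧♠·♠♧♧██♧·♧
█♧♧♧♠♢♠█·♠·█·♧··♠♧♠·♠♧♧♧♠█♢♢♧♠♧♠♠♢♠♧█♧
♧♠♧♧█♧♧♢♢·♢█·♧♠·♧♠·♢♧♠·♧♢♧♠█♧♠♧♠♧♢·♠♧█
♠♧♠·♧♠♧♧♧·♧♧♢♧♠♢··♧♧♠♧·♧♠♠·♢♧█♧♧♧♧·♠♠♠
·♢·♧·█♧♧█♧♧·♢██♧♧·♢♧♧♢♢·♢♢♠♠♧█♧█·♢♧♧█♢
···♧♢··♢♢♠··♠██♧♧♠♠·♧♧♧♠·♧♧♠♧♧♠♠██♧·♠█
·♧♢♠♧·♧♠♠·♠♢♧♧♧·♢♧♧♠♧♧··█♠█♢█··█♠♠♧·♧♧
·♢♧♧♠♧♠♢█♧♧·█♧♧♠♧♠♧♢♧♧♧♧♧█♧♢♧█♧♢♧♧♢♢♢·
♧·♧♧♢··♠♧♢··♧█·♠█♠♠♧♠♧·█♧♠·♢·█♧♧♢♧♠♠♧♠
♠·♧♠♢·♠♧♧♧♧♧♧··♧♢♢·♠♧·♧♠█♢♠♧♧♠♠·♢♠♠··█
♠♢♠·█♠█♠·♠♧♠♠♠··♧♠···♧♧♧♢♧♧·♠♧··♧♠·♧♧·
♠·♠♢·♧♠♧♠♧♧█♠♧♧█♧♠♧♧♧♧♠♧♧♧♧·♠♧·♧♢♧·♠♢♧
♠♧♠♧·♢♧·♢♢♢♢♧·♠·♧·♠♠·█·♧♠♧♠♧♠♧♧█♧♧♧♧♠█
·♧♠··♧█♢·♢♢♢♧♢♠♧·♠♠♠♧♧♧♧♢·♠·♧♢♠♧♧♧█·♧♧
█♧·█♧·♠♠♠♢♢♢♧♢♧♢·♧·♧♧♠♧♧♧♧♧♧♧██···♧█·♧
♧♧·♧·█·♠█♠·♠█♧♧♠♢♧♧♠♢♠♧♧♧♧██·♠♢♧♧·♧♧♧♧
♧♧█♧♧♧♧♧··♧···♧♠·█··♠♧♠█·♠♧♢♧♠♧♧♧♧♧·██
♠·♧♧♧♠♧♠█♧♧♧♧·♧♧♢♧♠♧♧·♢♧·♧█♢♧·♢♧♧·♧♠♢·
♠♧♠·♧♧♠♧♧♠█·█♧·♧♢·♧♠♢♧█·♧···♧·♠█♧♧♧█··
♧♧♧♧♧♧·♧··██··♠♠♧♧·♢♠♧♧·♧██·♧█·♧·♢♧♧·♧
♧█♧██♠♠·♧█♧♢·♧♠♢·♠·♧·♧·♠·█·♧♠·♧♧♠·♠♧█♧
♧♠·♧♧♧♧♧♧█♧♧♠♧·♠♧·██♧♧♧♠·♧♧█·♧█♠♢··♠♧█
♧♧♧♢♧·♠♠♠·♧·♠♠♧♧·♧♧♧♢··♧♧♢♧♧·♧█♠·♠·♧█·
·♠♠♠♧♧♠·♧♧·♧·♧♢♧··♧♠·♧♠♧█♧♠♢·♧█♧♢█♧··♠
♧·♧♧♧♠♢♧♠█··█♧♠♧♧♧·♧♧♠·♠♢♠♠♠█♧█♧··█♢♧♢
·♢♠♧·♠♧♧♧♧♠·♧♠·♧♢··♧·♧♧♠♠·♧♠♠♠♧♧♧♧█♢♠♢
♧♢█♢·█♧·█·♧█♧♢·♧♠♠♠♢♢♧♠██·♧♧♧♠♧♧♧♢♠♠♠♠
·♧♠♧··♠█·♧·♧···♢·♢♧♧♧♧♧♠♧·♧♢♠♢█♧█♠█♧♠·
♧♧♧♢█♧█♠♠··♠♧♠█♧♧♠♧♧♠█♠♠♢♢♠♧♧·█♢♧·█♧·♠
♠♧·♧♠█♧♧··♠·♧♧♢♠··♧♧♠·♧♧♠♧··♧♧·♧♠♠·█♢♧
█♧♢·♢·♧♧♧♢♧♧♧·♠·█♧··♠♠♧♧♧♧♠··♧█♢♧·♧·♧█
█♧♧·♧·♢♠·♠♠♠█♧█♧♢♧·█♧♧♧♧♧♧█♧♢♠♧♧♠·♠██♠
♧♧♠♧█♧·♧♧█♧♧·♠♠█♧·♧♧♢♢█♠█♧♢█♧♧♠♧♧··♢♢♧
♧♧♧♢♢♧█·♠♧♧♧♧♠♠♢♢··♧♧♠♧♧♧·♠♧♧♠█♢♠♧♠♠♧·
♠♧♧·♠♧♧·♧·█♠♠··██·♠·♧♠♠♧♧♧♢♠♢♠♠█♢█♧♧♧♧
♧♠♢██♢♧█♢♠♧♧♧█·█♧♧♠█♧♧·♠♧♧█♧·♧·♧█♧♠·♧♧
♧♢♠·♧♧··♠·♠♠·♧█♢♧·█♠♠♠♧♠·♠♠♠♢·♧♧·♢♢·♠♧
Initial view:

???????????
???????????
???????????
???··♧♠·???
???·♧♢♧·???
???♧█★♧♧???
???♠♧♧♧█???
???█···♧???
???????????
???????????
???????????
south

???????????
???????????
???··♧♠·???
???·♧♢♧·???
???♧█♧♧♧???
???♠♧★♧█???
???█···♧???
???♢♧♧·♧???
???????????
???????????
???????????

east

??????????█
??????????█
??··♧♠·???█
??·♧♢♧·♠??█
??♧█♧♧♧♧??█
??♠♧♧★█·??█
??█···♧█??█
??♢♧♧·♧♧??█
??????????█
??????????█
??????????█

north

??????????█
??????????█
??????????█
??··♧♠·♧??█
??·♧♢♧·♠??█
??♧█♧★♧♧??█
??♠♧♧♧█·??█
??█···♧█??█
??♢♧♧·♧♧??█
??????????█
??????????█

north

??????????█
??????????█
??????????█
???·♢♠♠·??█
??··♧♠·♧??█
??·♧♢★·♠??█
??♧█♧♧♧♧??█
??♠♧♧♧█·??█
??█···♧█??█
??♢♧♧·♧♧??█
??????????█

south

??????????█
??????????█
???·♢♠♠·??█
??··♧♠·♧??█
??·♧♢♧·♠??█
??♧█♧★♧♧??█
??♠♧♧♧█·??█
??█···♧█??█
??♢♧♧·♧♧??█
??????????█
??????????█

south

??????????█
???·♢♠♠·??█
??··♧♠·♧??█
??·♧♢♧·♠??█
??♧█♧♧♧♧??█
??♠♧♧★█·??█
??█···♧█??█
??♢♧♧·♧♧??█
??????????█
??????????█
??????????█

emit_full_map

?·♢♠♠·
··♧♠·♧
·♧♢♧·♠
♧█♧♧♧♧
♠♧♧★█·
█···♧█
♢♧♧·♧♧

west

???????????
????·♢♠♠·??
???··♧♠·♧??
???·♧♢♧·♠??
???♧█♧♧♧♧??
???♠♧★♧█·??
???█···♧█??
???♢♧♧·♧♧??
???????????
???????????
???????????

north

???????????
???????????
????·♢♠♠·??
???··♧♠·♧??
???·♧♢♧·♠??
???♧█★♧♧♧??
???♠♧♧♧█·??
???█···♧█??
???♢♧♧·♧♧??
???????????
???????????

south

???????????
????·♢♠♠·??
???··♧♠·♧??
???·♧♢♧·♠??
???♧█♧♧♧♧??
???♠♧★♧█·??
???█···♧█??
???♢♧♧·♧♧??
???????????
???????????
???????????

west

???????????
?????·♢♠♠·?
????··♧♠·♧?
???♧·♧♢♧·♠?
???♧♧█♧♧♧♧?
???♢♠★♧♧█·?
???██···♧█?
???♠♢♧♧·♧♧?
???????????
???????????
???????????

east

???????????
????·♢♠♠·??
???··♧♠·♧??
??♧·♧♢♧·♠??
??♧♧█♧♧♧♧??
??♢♠♧★♧█·??
??██···♧█??
??♠♢♧♧·♧♧??
???????????
???????????
???????????

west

???????????
?????·♢♠♠·?
????··♧♠·♧?
???♧·♧♢♧·♠?
???♧♧█♧♧♧♧?
???♢♠★♧♧█·?
???██···♧█?
???♠♢♧♧·♧♧?
???????????
???????????
???????????

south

?????·♢♠♠·?
????··♧♠·♧?
???♧·♧♢♧·♠?
???♧♧█♧♧♧♧?
???♢♠♧♧♧█·?
???██★··♧█?
???♠♢♧♧·♧♧?
???♠♧♧♧♧???
???????????
???????????
???????????

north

???????????
?????·♢♠♠·?
????··♧♠·♧?
???♧·♧♢♧·♠?
???♧♧█♧♧♧♧?
???♢♠★♧♧█·?
???██···♧█?
???♠♢♧♧·♧♧?
???♠♧♧♧♧???
???????????
???????????

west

???????????
??????·♢♠♠·
?????··♧♠·♧
???♠♧·♧♢♧·♠
???♠♧♧█♧♧♧♧
???♧♢★♧♧♧█·
???♧██···♧█
???·♠♢♧♧·♧♧
????♠♧♧♧♧??
???????????
???????????

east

???????????
?????·♢♠♠·?
????··♧♠·♧?
??♠♧·♧♢♧·♠?
??♠♧♧█♧♧♧♧?
??♧♢♠★♧♧█·?
??♧██···♧█?
??·♠♢♧♧·♧♧?
???♠♧♧♧♧???
???????????
???????????

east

???????????
????·♢♠♠·??
???··♧♠·♧??
?♠♧·♧♢♧·♠??
?♠♧♧█♧♧♧♧??
?♧♢♠♧★♧█·??
?♧██···♧█??
?·♠♢♧♧·♧♧??
??♠♧♧♧♧????
???????????
???????????

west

???????????
?????·♢♠♠·?
????··♧♠·♧?
??♠♧·♧♢♧·♠?
??♠♧♧█♧♧♧♧?
??♧♢♠★♧♧█·?
??♧██···♧█?
??·♠♢♧♧·♧♧?
???♠♧♧♧♧???
???????????
???????????

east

???????????
????·♢♠♠·??
???··♧♠·♧??
?♠♧·♧♢♧·♠??
?♠♧♧█♧♧♧♧??
?♧♢♠♧★♧█·??
?♧██···♧█??
?·♠♢♧♧·♧♧??
??♠♧♧♧♧????
???????????
???????????

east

??????????█
???·♢♠♠·??█
??··♧♠·♧??█
♠♧·♧♢♧·♠??█
♠♧♧█♧♧♧♧??█
♧♢♠♧♧★█·??█
♧██···♧█??█
·♠♢♧♧·♧♧??█
?♠♧♧♧♧????█
??????????█
??????????█

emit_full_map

???·♢♠♠·
??··♧♠·♧
♠♧·♧♢♧·♠
♠♧♧█♧♧♧♧
♧♢♠♧♧★█·
♧██···♧█
·♠♢♧♧·♧♧
?♠♧♧♧♧??

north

??????????█
??????????█
???·♢♠♠·??█
??··♧♠·♧??█
♠♧·♧♢♧·♠??█
♠♧♧█♧★♧♧??█
♧♢♠♧♧♧█·??█
♧██···♧█??█
·♠♢♧♧·♧♧??█
?♠♧♧♧♧????█
??????????█

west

???????????
???????????
????·♢♠♠·??
???··♧♠·♧??
?♠♧·♧♢♧·♠??
?♠♧♧█★♧♧♧??
?♧♢♠♧♧♧█·??
?♧██···♧█??
?·♠♢♧♧·♧♧??
??♠♧♧♧♧????
???????????
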